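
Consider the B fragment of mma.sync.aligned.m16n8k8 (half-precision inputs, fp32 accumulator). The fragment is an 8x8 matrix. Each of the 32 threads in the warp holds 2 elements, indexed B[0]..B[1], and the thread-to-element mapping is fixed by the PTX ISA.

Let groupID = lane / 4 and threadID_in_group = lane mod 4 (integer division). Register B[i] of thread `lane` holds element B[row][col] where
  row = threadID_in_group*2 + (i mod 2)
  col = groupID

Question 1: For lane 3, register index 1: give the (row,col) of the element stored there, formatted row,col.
7,0

lane 3: G=0 (3/4), T=3 (3%4)
i=1: r=3*2+1=7, c=G=0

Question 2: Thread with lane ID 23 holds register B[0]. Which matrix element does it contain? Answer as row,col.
6,5

lane 23->23/4=5, 23 mod 4=3
i=0  r:2·3+0->6  c:5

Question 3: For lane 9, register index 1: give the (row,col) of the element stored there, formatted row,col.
L=9->gid=9>>2=2, tid=9&3=1
[1]->row 1·2+1=3  col gid=2

3,2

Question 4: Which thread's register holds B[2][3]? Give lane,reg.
c=3⇒gr=3  r=2⇒th=1,odd=0
L=3*4+1=13  i=0=0

13,0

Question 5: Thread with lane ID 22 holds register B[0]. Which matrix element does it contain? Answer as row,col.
22: gr=5,th=2
[0] (2*2+0,5) = (4,5)

4,5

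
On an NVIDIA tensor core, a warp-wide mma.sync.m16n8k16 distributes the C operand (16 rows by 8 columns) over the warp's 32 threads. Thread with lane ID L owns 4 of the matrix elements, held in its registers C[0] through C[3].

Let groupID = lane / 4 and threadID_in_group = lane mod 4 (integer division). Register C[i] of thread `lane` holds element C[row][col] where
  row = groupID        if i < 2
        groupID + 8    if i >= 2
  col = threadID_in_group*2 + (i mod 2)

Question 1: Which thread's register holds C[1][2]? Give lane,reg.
5,0

r: 1->gid=1,r8=0  c: 2->tid=1,i&1=0
L=1*4+1=5  i=0*2+0=0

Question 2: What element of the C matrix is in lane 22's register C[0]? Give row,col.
5,4

lane 22: gid=5 (22/4), tid=2 (22%4)
i=0: r=5+0=5, c=2*2+0=4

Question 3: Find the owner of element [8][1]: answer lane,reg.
0,3

r=8->g=0,rb=1  c=1->t=0,b0=1
L=0*4+0=0  i=1*2+1=3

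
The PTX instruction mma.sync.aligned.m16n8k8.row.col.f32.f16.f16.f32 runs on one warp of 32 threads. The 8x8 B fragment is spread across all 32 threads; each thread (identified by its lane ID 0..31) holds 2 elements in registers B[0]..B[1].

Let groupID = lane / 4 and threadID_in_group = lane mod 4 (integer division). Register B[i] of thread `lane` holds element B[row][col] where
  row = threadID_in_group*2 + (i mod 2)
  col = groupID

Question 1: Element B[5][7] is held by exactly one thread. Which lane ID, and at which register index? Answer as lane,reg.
c=7⇒gr=7  r=5⇒th=2,odd=1
L=7*4+2=30  i=1=1

30,1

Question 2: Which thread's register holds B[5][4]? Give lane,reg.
c:4=>grp=4  r:5=>tig=2,lo=1
L=4*4+2=18  i=1=1

18,1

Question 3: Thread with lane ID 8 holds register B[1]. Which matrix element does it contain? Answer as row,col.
8: gid=2,tid=0
[1] (0*2+1,2) = (1,2)

1,2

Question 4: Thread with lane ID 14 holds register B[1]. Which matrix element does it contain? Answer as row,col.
14: G=3,T=2
[1] (2*2+1,3) = (5,3)

5,3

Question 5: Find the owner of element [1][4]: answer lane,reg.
c: 4->gid=4  r: 1->tid=0,i&1=1
L=4*4+0=16  i=1=1

16,1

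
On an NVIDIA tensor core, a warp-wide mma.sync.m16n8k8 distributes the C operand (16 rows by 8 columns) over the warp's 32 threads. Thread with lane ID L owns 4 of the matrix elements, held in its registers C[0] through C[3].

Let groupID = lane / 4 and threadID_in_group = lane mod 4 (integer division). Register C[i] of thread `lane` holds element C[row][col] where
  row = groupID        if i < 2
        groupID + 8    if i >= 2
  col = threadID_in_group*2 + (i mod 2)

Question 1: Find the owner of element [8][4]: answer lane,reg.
2,2

r=8->g=0,rb=1  c=4->t=2,b0=0
L=0*4+2=2  i=1*2+0=2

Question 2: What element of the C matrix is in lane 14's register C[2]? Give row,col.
lane 14: g=3 (14/4), t=2 (14%4)
i=2: r=3+8=11, c=2*2+0=4

11,4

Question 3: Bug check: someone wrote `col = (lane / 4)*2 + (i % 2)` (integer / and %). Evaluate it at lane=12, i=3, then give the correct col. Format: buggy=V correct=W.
buggy=7 correct=1

`(lane / 4)*2 + (i % 2)`[12,3]->7
lane 12: gid=3 (12/4), tid=0 (12%4)
i=3: r=3+8=11, c=0*2+1=1
col: 7 vs 1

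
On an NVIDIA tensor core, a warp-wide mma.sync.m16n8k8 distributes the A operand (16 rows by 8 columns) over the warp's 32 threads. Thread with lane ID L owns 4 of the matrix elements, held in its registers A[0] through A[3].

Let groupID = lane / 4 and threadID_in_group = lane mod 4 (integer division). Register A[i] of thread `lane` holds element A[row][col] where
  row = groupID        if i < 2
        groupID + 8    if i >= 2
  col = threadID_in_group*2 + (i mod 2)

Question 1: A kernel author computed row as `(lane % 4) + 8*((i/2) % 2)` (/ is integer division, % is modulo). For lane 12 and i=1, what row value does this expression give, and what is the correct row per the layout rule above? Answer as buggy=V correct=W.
buggy=0 correct=3

`(lane % 4) + 8*((i/2) % 2)`[12,1]=>0
lane 12: grp=3 (12/4), tig=0 (12%4)
i=1: r=3+0=3, c=0*2+1=1
row: 0 vs 3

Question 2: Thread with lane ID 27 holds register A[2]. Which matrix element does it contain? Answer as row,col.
14,6

27: G=6,T=3
[2] (6+8,3*2+0) = (14,6)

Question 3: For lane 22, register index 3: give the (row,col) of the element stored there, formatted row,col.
L=22=>grp=22>>2=5, tig=22&3=2
[3]=>row 5+8=13  col 2·2+1=5

13,5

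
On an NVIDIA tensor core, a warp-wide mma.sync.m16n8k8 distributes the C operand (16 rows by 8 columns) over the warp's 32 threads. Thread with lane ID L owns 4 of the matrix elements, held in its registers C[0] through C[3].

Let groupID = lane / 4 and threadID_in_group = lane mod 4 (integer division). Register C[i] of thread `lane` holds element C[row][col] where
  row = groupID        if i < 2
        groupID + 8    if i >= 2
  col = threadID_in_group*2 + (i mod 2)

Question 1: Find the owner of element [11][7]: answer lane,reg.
r=11⇒gr=3,Rb=1  c=7⇒th=3,odd=1
L=3*4+3=15  i=1*2+1=3

15,3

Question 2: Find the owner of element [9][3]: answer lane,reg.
5,3

r: 9->gid=1,r8=1  c: 3->tid=1,i&1=1
L=1*4+1=5  i=1*2+1=3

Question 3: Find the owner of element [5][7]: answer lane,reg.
23,1

r:5=>grp=5,rB=0  c:7=>tig=3,lo=1
L=5*4+3=23  i=0*2+1=1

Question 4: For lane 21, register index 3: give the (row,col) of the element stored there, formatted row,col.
lane 21→21/4=5, 21 mod 4=1
i=3  r:5+8→13  c:2·1+1→3

13,3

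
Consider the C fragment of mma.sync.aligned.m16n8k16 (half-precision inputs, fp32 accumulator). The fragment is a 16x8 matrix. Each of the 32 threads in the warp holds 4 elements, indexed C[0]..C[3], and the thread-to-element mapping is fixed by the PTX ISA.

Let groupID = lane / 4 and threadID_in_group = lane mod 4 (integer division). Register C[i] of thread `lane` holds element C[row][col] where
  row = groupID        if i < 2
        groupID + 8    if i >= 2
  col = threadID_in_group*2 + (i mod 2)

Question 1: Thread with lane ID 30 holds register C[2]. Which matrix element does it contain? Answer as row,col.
lane 30->30/4=7, 30 mod 4=2
i=2  r:7+8->15  c:2·2+0->4

15,4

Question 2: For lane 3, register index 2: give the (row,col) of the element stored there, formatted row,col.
3: gr=0,th=3
[2] (0+8,3*2+0) = (8,6)

8,6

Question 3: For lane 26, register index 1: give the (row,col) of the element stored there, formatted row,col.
6,5

lane 26: g=6 (26/4), t=2 (26%4)
i=1: r=6+0=6, c=2*2+1=5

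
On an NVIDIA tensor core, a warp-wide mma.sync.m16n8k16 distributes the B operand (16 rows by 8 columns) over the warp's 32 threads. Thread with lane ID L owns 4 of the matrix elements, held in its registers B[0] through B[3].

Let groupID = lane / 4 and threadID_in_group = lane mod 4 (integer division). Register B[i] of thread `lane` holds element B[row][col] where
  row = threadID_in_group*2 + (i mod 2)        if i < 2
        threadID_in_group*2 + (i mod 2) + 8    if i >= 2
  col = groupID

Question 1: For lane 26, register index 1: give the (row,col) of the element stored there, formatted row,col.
lane 26->26/4=6, 26 mod 4=2
i=1  r:2·2+1+0->5  c:6

5,6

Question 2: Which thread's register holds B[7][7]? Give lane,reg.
31,1

c:7=>grp=7  r:7=>rB=0,tig=3,lo=1
L=7*4+3=31  i=0*2+1=1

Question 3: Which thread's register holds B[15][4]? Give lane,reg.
19,3

c=4⇒gr=4  r=15⇒Rb=1,th=3,odd=1
L=4*4+3=19  i=1*2+1=3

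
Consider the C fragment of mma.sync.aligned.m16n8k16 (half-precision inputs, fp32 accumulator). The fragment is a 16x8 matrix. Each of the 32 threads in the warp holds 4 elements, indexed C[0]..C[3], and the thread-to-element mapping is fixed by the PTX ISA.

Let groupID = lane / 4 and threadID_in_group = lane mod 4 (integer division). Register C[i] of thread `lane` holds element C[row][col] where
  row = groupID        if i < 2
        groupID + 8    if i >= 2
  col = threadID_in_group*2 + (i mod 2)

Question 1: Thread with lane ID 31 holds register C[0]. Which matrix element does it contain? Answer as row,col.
L=31→G=31>>2=7, T=31&3=3
[0]→row 7+0=7  col 3·2+0=6

7,6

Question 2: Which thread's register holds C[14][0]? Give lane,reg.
24,2

r=14⇒gr=6,Rb=1  c=0⇒th=0,odd=0
L=6*4+0=24  i=1*2+0=2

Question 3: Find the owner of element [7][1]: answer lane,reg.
r=7⇒gr=7,Rb=0  c=1⇒th=0,odd=1
L=7*4+0=28  i=0*2+1=1

28,1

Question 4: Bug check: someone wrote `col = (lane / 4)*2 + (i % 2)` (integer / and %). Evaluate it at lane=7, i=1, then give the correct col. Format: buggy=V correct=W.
`(lane / 4)*2 + (i % 2)`[7,1]=>3
lane 7: grp=1 (7/4), tig=3 (7%4)
i=1: r=1+0=1, c=3*2+1=7
col: 3 vs 7

buggy=3 correct=7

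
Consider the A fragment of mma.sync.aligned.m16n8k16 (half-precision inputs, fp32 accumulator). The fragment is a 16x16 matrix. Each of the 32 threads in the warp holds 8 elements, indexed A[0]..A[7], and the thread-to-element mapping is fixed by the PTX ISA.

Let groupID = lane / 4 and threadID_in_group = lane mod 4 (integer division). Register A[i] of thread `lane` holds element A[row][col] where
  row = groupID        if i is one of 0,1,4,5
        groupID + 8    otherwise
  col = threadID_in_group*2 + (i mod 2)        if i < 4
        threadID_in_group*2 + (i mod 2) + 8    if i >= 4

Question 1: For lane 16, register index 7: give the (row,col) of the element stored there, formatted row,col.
12,9

L=16->gid=16>>2=4, tid=16&3=0
[7]->row 4+8=12  col 0·2+1+8=9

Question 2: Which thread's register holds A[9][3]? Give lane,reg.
r=9⇒gr=1,Rb=1  c=3⇒Cb=0,th=1,odd=1
L=1*4+1=5  i=0*4+1*2+1=3

5,3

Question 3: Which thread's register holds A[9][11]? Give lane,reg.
r:9=>grp=1,rB=1  c:11=>cB=1,tig=1,lo=1
L=1*4+1=5  i=1*4+1*2+1=7

5,7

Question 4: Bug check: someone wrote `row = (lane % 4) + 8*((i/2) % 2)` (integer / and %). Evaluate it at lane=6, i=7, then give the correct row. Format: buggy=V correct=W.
`(lane % 4) + 8*((i/2) % 2)`[6,7]=>10
L=6=>grp=6>>2=1, tig=6&3=2
[7]=>row 1+8=9  col 2·2+1+8=13
row: 10 vs 9

buggy=10 correct=9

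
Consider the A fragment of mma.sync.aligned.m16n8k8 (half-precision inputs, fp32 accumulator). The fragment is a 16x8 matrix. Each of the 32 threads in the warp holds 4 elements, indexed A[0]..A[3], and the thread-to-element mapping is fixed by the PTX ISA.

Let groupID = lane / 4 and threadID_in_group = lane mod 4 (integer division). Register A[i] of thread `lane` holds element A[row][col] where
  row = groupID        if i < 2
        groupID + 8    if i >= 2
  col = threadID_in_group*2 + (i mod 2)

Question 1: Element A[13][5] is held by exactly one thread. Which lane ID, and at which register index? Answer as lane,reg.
r: 13->gid=5,r8=1  c: 5->tid=2,i&1=1
L=5*4+2=22  i=1*2+1=3

22,3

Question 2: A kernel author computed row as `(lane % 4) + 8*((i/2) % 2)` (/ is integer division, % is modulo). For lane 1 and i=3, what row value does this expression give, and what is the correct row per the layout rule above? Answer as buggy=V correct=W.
buggy=9 correct=8

`(lane % 4) + 8*((i/2) % 2)`[1,3]⇒9
1: gr=0,th=1
[3] (0+8,1*2+1) = (8,3)
row: 9 vs 8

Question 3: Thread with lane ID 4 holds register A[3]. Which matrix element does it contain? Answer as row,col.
9,1

lane 4: g=1 (4/4), t=0 (4%4)
i=3: r=1+8=9, c=0*2+1=1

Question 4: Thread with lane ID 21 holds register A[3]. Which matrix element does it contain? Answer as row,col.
lane 21: gid=5 (21/4), tid=1 (21%4)
i=3: r=5+8=13, c=1*2+1=3

13,3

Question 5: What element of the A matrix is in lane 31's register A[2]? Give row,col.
15,6

lane 31: g=7 (31/4), t=3 (31%4)
i=2: r=7+8=15, c=3*2+0=6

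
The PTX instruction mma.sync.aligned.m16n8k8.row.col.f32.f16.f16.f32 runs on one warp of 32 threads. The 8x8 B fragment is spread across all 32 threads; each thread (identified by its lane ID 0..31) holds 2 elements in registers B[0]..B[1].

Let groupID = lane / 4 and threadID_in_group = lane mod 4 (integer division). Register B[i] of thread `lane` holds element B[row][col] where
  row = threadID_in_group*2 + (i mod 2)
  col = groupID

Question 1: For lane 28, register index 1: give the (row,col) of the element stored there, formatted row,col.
1,7

lane 28=>28/4=7, 28 mod 4=0
i=1  r:2·0+1=>1  c:7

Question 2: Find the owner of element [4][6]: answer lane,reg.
c: 6->gid=6  r: 4->tid=2,i&1=0
L=6*4+2=26  i=0=0

26,0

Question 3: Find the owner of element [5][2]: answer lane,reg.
10,1

c=2->g=2  r=5->t=2,b0=1
L=2*4+2=10  i=1=1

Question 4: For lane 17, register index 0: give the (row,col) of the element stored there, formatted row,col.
2,4

L=17->g=17>>2=4, t=17&3=1
[0]->row 1·2+0=2  col g=4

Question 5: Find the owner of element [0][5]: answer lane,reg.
20,0

c=5→G=5  r=0→T=0,p=0
L=5*4+0=20  i=0=0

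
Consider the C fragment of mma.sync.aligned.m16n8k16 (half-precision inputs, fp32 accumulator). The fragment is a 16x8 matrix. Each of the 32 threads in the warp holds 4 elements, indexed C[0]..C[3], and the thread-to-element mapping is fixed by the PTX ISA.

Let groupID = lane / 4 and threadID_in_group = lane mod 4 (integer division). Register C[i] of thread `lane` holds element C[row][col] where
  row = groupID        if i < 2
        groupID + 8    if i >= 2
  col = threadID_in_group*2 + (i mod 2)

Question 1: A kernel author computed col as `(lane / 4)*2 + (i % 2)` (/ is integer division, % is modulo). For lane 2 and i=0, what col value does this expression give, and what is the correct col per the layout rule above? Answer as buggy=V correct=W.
`(lane / 4)*2 + (i % 2)`[2,0]⇒0
lane 2⇒2/4=0, 2 mod 4=2
i=0  r:0+0⇒0  c:2·2+0⇒4
col: 0 vs 4

buggy=0 correct=4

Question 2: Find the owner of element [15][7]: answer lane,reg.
r=15→G=7,rhi=1  c=7→T=3,p=1
L=7*4+3=31  i=1*2+1=3

31,3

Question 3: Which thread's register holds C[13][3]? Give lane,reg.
r: 13->gid=5,r8=1  c: 3->tid=1,i&1=1
L=5*4+1=21  i=1*2+1=3

21,3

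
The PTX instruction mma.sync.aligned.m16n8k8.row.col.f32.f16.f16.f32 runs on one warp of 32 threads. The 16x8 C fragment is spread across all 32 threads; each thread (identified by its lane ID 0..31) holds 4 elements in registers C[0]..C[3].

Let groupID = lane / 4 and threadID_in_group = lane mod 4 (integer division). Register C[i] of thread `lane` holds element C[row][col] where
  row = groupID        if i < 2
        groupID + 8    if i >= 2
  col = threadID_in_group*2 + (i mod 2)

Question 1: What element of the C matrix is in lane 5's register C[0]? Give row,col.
L=5⇒gr=5>>2=1, th=5&3=1
[0]⇒row 1+0=1  col 1·2+0=2

1,2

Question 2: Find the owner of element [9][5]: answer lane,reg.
6,3

r=9->g=1,rb=1  c=5->t=2,b0=1
L=1*4+2=6  i=1*2+1=3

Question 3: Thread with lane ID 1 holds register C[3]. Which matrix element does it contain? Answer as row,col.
lane 1: g=0 (1/4), t=1 (1%4)
i=3: r=0+8=8, c=1*2+1=3

8,3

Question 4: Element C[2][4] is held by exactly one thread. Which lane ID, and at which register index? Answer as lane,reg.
10,0

r=2→G=2,rhi=0  c=4→T=2,p=0
L=2*4+2=10  i=0*2+0=0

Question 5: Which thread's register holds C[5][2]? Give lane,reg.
21,0

r: 5->gid=5,r8=0  c: 2->tid=1,i&1=0
L=5*4+1=21  i=0*2+0=0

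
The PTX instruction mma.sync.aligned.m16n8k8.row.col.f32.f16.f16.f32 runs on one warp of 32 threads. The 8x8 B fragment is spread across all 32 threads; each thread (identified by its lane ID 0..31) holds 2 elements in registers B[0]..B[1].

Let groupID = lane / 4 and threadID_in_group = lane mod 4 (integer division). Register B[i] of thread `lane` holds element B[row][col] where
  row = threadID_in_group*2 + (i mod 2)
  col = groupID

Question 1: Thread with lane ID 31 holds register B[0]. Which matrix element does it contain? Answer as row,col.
31: G=7,T=3
[0] (3*2+0,7) = (6,7)

6,7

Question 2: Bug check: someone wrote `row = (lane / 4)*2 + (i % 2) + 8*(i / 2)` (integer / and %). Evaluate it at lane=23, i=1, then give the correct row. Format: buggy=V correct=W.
`(lane / 4)*2 + (i % 2) + 8*(i / 2)`[23,1]⇒11
L=23⇒gr=23>>2=5, th=23&3=3
[1]⇒row 3·2+1=7  col gr=5
row: 11 vs 7

buggy=11 correct=7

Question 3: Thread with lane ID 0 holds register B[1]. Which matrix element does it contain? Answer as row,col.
L=0⇒gr=0>>2=0, th=0&3=0
[1]⇒row 0·2+1=1  col gr=0

1,0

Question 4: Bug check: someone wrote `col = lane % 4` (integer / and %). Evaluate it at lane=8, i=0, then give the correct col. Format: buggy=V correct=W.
buggy=0 correct=2

`lane % 4`[8,0]⇒0
8: gr=2,th=0
[0] (0*2+0,2) = (0,2)
col: 0 vs 2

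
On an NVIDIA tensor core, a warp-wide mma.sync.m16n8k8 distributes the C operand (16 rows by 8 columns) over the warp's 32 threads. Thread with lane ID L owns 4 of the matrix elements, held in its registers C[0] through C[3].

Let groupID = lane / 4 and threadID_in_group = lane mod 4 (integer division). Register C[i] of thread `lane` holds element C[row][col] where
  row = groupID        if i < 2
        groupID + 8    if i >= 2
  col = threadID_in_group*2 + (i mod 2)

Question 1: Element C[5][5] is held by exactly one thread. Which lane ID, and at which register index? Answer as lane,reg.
r=5→G=5,rhi=0  c=5→T=2,p=1
L=5*4+2=22  i=0*2+1=1

22,1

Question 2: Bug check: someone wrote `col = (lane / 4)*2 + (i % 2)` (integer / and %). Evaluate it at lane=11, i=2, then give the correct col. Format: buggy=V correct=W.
`(lane / 4)*2 + (i % 2)`[11,2]->4
11: gid=2,tid=3
[2] (2+8,3*2+0) = (10,6)
col: 4 vs 6

buggy=4 correct=6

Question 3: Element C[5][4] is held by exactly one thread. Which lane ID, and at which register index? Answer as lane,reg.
r:5=>grp=5,rB=0  c:4=>tig=2,lo=0
L=5*4+2=22  i=0*2+0=0

22,0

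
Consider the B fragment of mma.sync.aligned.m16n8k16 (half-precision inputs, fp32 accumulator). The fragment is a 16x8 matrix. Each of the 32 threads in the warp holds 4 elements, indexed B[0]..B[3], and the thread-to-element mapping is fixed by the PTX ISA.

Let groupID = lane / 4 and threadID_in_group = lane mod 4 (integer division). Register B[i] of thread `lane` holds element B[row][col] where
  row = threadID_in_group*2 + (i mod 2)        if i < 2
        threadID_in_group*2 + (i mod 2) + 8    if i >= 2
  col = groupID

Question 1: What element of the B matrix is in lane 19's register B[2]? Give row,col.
lane 19: gr=4 (19/4), th=3 (19%4)
i=2: r=3*2+0+8=14, c=gr=4

14,4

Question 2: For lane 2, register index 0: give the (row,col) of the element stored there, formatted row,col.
4,0

L=2=>grp=2>>2=0, tig=2&3=2
[0]=>row 2·2+0+0=4  col grp=0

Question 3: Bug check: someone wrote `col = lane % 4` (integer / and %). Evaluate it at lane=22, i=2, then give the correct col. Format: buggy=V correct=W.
buggy=2 correct=5

`lane % 4`[22,2]=>2
lane 22=>22/4=5, 22 mod 4=2
i=2  r:2·2+0+8=>12  c:5
col: 2 vs 5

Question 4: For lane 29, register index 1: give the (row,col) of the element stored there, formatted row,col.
lane 29=>29/4=7, 29 mod 4=1
i=1  r:2·1+1+0=>3  c:7

3,7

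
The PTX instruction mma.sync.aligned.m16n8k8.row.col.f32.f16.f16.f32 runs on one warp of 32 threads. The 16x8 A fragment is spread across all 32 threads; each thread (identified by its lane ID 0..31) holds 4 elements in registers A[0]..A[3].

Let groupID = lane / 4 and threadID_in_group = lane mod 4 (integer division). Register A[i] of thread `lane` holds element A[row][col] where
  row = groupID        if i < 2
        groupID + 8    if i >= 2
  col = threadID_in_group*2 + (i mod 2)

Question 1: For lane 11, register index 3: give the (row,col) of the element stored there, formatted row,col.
lane 11→11/4=2, 11 mod 4=3
i=3  r:2+8→10  c:2·3+1→7

10,7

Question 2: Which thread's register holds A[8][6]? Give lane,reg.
3,2

r=8→G=0,rhi=1  c=6→T=3,p=0
L=0*4+3=3  i=1*2+0=2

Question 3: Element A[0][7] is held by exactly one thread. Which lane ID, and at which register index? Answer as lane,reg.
r:0=>grp=0,rB=0  c:7=>tig=3,lo=1
L=0*4+3=3  i=0*2+1=1

3,1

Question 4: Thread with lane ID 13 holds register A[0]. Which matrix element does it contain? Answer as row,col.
L=13->gid=13>>2=3, tid=13&3=1
[0]->row 3+0=3  col 1·2+0=2

3,2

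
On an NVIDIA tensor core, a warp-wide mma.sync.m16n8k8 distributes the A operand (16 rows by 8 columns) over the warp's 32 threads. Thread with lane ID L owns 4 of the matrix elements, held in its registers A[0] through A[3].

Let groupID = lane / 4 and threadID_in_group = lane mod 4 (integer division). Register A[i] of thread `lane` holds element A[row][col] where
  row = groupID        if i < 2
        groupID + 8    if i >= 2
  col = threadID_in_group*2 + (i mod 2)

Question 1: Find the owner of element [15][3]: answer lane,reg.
29,3

r:15=>grp=7,rB=1  c:3=>tig=1,lo=1
L=7*4+1=29  i=1*2+1=3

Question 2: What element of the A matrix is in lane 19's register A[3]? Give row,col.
12,7

19: grp=4,tig=3
[3] (4+8,3*2+1) = (12,7)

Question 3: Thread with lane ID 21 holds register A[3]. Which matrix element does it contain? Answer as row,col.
lane 21: gid=5 (21/4), tid=1 (21%4)
i=3: r=5+8=13, c=1*2+1=3

13,3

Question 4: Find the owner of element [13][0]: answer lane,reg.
20,2

r: 13->gid=5,r8=1  c: 0->tid=0,i&1=0
L=5*4+0=20  i=1*2+0=2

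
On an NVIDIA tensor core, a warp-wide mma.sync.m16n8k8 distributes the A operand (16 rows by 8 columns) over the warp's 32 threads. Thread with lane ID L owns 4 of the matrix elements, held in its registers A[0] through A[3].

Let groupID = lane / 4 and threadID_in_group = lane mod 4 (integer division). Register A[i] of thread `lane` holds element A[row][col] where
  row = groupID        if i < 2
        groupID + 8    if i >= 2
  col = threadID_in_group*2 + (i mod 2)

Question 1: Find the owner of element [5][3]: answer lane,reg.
21,1

r=5→G=5,rhi=0  c=3→T=1,p=1
L=5*4+1=21  i=0*2+1=1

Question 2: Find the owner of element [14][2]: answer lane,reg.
25,2

r=14→G=6,rhi=1  c=2→T=1,p=0
L=6*4+1=25  i=1*2+0=2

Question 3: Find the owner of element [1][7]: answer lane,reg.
7,1

r:1=>grp=1,rB=0  c:7=>tig=3,lo=1
L=1*4+3=7  i=0*2+1=1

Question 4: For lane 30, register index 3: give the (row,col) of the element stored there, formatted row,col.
15,5

L=30->gid=30>>2=7, tid=30&3=2
[3]->row 7+8=15  col 2·2+1=5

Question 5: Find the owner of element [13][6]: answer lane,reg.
23,2

r=13⇒gr=5,Rb=1  c=6⇒th=3,odd=0
L=5*4+3=23  i=1*2+0=2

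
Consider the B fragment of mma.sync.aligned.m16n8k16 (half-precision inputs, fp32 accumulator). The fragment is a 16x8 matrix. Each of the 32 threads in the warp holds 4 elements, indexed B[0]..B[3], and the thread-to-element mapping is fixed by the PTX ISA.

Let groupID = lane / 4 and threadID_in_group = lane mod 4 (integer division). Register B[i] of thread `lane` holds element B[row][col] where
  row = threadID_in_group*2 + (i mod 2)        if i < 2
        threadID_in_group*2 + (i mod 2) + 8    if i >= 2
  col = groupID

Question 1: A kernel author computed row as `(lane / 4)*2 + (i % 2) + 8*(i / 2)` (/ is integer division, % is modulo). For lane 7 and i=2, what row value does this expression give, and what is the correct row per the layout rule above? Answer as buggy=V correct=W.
buggy=10 correct=14

`(lane / 4)*2 + (i % 2) + 8*(i / 2)`[7,2]⇒10
L=7⇒gr=7>>2=1, th=7&3=3
[2]⇒row 3·2+0+8=14  col gr=1
row: 10 vs 14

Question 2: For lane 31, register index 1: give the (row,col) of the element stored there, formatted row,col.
31: g=7,t=3
[1] (3*2+1+0,7) = (7,7)

7,7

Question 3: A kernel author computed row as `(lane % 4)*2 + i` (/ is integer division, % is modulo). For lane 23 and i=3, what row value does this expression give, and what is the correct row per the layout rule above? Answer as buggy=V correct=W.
buggy=9 correct=15

`(lane % 4)*2 + i`[23,3]->9
lane 23: g=5 (23/4), t=3 (23%4)
i=3: r=3*2+1+8=15, c=g=5
row: 9 vs 15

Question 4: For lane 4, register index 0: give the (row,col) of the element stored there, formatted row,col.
0,1

4: gid=1,tid=0
[0] (0*2+0+0,1) = (0,1)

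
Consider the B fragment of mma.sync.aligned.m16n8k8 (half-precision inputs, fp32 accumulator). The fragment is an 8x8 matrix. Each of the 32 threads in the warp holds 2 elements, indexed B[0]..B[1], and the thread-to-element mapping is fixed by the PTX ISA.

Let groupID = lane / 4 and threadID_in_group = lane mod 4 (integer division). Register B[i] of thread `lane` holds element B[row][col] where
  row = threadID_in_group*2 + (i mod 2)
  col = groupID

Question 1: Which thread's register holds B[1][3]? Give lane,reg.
c=3->g=3  r=1->t=0,b0=1
L=3*4+0=12  i=1=1

12,1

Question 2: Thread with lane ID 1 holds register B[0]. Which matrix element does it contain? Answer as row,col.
2,0

1: gid=0,tid=1
[0] (1*2+0,0) = (2,0)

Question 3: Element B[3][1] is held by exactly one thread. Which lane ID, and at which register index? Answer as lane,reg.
5,1

c=1->g=1  r=3->t=1,b0=1
L=1*4+1=5  i=1=1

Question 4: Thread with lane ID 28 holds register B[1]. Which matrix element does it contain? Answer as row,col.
lane 28⇒28/4=7, 28 mod 4=0
i=1  r:2·0+1⇒1  c:7

1,7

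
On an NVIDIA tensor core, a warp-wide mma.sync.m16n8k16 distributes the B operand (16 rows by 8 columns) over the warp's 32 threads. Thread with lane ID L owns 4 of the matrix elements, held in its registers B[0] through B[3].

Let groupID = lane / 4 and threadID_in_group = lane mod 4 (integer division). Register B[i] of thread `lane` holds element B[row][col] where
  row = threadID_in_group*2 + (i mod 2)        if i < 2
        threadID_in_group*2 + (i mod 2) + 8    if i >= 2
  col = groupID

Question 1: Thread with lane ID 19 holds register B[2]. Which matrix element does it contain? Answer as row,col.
lane 19: grp=4 (19/4), tig=3 (19%4)
i=2: r=3*2+0+8=14, c=grp=4

14,4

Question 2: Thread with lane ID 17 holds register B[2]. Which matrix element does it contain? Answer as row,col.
10,4

lane 17⇒17/4=4, 17 mod 4=1
i=2  r:2·1+0+8⇒10  c:4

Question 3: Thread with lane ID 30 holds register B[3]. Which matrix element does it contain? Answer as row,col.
lane 30=>30/4=7, 30 mod 4=2
i=3  r:2·2+1+8=>13  c:7

13,7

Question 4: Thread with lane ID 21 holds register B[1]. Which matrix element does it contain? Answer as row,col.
3,5

L=21->g=21>>2=5, t=21&3=1
[1]->row 1·2+1+0=3  col g=5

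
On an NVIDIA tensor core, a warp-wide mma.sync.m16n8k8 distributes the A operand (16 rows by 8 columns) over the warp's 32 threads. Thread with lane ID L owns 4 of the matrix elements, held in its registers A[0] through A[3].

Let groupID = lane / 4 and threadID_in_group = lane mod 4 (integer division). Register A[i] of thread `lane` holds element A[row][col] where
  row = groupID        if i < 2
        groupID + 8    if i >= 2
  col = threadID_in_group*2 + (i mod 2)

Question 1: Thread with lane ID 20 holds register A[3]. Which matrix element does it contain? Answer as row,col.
13,1

20: grp=5,tig=0
[3] (5+8,0*2+1) = (13,1)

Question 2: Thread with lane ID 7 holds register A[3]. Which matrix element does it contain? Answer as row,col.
lane 7->7/4=1, 7 mod 4=3
i=3  r:1+8->9  c:2·3+1->7

9,7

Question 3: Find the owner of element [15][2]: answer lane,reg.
29,2

r: 15->gid=7,r8=1  c: 2->tid=1,i&1=0
L=7*4+1=29  i=1*2+0=2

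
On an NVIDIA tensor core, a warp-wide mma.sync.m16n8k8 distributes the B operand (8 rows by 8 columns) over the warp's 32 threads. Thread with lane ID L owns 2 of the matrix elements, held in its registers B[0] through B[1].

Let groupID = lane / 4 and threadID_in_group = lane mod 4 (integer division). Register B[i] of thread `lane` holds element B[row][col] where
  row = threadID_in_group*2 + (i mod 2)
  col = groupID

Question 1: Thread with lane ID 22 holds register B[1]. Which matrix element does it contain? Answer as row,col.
lane 22: gid=5 (22/4), tid=2 (22%4)
i=1: r=2*2+1=5, c=gid=5

5,5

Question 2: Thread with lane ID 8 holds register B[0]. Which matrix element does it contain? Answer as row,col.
lane 8: G=2 (8/4), T=0 (8%4)
i=0: r=0*2+0=0, c=G=2

0,2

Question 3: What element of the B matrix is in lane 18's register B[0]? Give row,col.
L=18⇒gr=18>>2=4, th=18&3=2
[0]⇒row 2·2+0=4  col gr=4

4,4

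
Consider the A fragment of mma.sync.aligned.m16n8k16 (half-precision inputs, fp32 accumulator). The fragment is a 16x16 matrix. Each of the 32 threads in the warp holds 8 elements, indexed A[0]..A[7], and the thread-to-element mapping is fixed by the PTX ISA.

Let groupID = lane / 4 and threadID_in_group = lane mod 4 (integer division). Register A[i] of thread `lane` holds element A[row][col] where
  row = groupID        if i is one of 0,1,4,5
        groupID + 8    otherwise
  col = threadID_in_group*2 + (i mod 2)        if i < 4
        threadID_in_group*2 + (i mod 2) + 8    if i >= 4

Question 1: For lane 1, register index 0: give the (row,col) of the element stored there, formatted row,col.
L=1->gid=1>>2=0, tid=1&3=1
[0]->row 0+0=0  col 1·2+0+0=2

0,2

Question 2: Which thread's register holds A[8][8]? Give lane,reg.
0,6

r:8=>grp=0,rB=1  c:8=>cB=1,tig=0,lo=0
L=0*4+0=0  i=1*4+1*2+0=6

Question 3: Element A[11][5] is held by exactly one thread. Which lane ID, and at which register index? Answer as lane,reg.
14,3

r: 11->gid=3,r8=1  c: 5->c8=0,tid=2,i&1=1
L=3*4+2=14  i=0*4+1*2+1=3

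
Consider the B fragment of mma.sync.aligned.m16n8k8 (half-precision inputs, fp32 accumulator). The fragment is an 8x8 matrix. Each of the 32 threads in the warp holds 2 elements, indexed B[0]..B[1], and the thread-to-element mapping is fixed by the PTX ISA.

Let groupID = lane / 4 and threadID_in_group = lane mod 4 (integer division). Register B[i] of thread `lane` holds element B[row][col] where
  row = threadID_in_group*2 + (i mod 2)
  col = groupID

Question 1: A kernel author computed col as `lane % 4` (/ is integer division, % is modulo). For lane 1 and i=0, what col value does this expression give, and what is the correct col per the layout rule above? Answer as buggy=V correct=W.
buggy=1 correct=0

`lane % 4`[1,0]->1
L=1->gid=1>>2=0, tid=1&3=1
[0]->row 1·2+0=2  col gid=0
col: 1 vs 0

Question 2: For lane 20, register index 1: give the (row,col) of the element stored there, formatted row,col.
lane 20->20/4=5, 20 mod 4=0
i=1  r:2·0+1->1  c:5

1,5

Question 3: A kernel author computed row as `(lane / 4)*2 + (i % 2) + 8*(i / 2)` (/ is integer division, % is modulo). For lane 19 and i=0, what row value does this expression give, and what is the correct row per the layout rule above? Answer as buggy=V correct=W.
buggy=8 correct=6

`(lane / 4)*2 + (i % 2) + 8*(i / 2)`[19,0]=>8
L=19=>grp=19>>2=4, tig=19&3=3
[0]=>row 3·2+0=6  col grp=4
row: 8 vs 6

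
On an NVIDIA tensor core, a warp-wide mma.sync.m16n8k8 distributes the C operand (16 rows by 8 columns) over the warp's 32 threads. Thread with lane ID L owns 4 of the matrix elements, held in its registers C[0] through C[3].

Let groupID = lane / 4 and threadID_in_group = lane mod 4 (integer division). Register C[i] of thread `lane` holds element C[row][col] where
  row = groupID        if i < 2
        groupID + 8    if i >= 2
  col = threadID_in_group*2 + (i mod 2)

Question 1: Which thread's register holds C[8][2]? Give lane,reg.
1,2

r=8->g=0,rb=1  c=2->t=1,b0=0
L=0*4+1=1  i=1*2+0=2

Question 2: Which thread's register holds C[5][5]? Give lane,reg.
22,1

r: 5->gid=5,r8=0  c: 5->tid=2,i&1=1
L=5*4+2=22  i=0*2+1=1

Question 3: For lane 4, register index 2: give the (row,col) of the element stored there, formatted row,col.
9,0

4: gr=1,th=0
[2] (1+8,0*2+0) = (9,0)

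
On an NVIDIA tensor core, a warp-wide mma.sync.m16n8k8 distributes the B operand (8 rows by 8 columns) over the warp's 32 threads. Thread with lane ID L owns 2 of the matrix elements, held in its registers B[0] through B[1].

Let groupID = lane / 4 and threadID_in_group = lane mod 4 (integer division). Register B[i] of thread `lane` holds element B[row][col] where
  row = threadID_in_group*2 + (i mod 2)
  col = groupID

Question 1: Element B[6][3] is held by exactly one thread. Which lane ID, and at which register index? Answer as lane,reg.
15,0

c: 3->gid=3  r: 6->tid=3,i&1=0
L=3*4+3=15  i=0=0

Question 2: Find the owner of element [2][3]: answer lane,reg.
c:3=>grp=3  r:2=>tig=1,lo=0
L=3*4+1=13  i=0=0

13,0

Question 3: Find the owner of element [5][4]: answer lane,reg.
18,1

c: 4->gid=4  r: 5->tid=2,i&1=1
L=4*4+2=18  i=1=1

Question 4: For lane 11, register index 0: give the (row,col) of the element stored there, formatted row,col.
6,2

11: gid=2,tid=3
[0] (3*2+0,2) = (6,2)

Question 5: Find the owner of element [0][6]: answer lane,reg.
c=6->g=6  r=0->t=0,b0=0
L=6*4+0=24  i=0=0

24,0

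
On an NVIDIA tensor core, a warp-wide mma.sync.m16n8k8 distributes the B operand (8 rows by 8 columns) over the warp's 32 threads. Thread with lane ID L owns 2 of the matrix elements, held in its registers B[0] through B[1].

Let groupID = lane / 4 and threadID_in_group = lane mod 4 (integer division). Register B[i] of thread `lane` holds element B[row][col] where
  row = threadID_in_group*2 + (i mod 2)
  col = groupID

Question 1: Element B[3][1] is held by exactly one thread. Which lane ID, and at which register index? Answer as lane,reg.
c=1->g=1  r=3->t=1,b0=1
L=1*4+1=5  i=1=1

5,1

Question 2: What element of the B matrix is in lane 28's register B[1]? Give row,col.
28: g=7,t=0
[1] (0*2+1,7) = (1,7)

1,7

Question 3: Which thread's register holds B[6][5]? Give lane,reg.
c=5⇒gr=5  r=6⇒th=3,odd=0
L=5*4+3=23  i=0=0

23,0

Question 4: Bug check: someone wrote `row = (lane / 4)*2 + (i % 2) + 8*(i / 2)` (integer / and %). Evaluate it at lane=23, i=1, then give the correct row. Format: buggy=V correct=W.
buggy=11 correct=7

`(lane / 4)*2 + (i % 2) + 8*(i / 2)`[23,1]=>11
lane 23=>23/4=5, 23 mod 4=3
i=1  r:2·3+1=>7  c:5
row: 11 vs 7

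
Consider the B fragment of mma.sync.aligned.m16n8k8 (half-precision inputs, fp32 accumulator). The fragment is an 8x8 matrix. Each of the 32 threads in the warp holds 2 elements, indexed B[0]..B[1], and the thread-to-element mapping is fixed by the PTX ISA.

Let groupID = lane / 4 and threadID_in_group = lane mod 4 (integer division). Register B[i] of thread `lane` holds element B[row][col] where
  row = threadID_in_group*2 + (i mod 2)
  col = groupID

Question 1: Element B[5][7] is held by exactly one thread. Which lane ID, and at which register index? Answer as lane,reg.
30,1

c=7⇒gr=7  r=5⇒th=2,odd=1
L=7*4+2=30  i=1=1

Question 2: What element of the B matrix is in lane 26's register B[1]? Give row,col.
5,6

lane 26→26/4=6, 26 mod 4=2
i=1  r:2·2+1→5  c:6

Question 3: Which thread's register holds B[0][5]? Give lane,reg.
c:5=>grp=5  r:0=>tig=0,lo=0
L=5*4+0=20  i=0=0

20,0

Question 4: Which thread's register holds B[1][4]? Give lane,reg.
c: 4->gid=4  r: 1->tid=0,i&1=1
L=4*4+0=16  i=1=1

16,1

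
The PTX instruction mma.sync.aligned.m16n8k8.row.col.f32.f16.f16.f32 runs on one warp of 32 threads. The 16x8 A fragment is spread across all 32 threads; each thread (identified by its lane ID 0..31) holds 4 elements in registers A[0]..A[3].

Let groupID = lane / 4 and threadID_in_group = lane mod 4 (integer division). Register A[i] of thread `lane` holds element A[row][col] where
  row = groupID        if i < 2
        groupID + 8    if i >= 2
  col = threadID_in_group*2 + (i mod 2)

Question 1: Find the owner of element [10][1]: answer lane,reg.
r=10->g=2,rb=1  c=1->t=0,b0=1
L=2*4+0=8  i=1*2+1=3

8,3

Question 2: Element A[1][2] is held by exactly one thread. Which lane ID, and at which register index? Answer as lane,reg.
5,0

r=1->g=1,rb=0  c=2->t=1,b0=0
L=1*4+1=5  i=0*2+0=0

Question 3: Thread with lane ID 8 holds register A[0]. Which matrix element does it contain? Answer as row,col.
2,0

8: gr=2,th=0
[0] (2+0,0*2+0) = (2,0)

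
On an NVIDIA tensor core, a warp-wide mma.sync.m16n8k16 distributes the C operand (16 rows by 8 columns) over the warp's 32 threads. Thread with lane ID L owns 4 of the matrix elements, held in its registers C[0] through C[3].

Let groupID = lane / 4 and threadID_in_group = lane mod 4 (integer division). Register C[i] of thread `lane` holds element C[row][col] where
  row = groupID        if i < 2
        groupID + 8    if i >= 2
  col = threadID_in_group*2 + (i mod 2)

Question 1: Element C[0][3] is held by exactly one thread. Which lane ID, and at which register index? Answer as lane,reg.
1,1

r:0=>grp=0,rB=0  c:3=>tig=1,lo=1
L=0*4+1=1  i=0*2+1=1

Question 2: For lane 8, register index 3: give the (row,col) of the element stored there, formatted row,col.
10,1

lane 8=>8/4=2, 8 mod 4=0
i=3  r:2+8=>10  c:2·0+1=>1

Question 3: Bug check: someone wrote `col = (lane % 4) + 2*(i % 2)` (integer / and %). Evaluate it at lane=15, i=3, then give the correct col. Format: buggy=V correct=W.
`(lane % 4) + 2*(i % 2)`[15,3]⇒5
15: gr=3,th=3
[3] (3+8,3*2+1) = (11,7)
col: 5 vs 7

buggy=5 correct=7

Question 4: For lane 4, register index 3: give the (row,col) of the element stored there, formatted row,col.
9,1

L=4->g=4>>2=1, t=4&3=0
[3]->row 1+8=9  col 0·2+1=1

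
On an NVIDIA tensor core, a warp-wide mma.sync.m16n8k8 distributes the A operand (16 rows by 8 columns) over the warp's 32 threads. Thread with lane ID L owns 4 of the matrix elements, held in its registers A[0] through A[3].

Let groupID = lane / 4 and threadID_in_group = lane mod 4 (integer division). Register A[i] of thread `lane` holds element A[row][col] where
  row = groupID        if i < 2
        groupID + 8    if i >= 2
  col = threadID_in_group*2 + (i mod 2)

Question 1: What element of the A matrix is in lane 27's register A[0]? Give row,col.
27: grp=6,tig=3
[0] (6+0,3*2+0) = (6,6)

6,6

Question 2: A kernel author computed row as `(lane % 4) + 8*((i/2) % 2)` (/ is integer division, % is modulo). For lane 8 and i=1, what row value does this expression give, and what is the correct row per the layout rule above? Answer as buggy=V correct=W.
`(lane % 4) + 8*((i/2) % 2)`[8,1]->0
lane 8->8/4=2, 8 mod 4=0
i=1  r:2+0->2  c:2·0+1->1
row: 0 vs 2

buggy=0 correct=2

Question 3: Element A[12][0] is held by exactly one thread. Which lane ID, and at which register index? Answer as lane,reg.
16,2

r=12→G=4,rhi=1  c=0→T=0,p=0
L=4*4+0=16  i=1*2+0=2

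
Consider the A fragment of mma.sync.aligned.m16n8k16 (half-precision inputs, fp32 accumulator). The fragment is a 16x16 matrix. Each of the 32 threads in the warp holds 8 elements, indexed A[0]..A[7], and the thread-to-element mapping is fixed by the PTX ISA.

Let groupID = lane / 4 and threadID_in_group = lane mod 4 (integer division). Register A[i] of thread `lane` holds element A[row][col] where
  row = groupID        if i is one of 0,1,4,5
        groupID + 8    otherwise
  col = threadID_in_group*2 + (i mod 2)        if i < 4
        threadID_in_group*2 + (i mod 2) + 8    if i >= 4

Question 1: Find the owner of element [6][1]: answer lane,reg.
24,1

r=6⇒gr=6,Rb=0  c=1⇒Cb=0,th=0,odd=1
L=6*4+0=24  i=0*4+0*2+1=1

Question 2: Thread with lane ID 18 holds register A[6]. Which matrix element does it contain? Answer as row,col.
lane 18: G=4 (18/4), T=2 (18%4)
i=6: r=4+8=12, c=2*2+0+8=12

12,12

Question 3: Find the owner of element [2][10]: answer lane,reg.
9,4

r: 2->gid=2,r8=0  c: 10->c8=1,tid=1,i&1=0
L=2*4+1=9  i=1*4+0*2+0=4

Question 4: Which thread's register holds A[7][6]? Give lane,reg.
31,0

r=7⇒gr=7,Rb=0  c=6⇒Cb=0,th=3,odd=0
L=7*4+3=31  i=0*4+0*2+0=0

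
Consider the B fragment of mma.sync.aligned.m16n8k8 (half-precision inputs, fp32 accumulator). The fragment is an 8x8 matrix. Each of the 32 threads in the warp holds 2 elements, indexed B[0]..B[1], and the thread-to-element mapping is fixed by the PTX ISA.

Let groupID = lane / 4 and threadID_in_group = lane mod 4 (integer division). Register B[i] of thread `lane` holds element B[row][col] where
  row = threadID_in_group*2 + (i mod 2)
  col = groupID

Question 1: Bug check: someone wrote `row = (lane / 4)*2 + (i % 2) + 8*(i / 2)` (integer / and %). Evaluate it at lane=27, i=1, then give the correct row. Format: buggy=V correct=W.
buggy=13 correct=7

`(lane / 4)*2 + (i % 2) + 8*(i / 2)`[27,1]→13
lane 27: G=6 (27/4), T=3 (27%4)
i=1: r=3*2+1=7, c=G=6
row: 13 vs 7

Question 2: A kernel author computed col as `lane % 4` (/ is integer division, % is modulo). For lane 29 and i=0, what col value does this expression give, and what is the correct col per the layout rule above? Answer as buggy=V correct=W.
buggy=1 correct=7

`lane % 4`[29,0]=>1
L=29=>grp=29>>2=7, tig=29&3=1
[0]=>row 1·2+0=2  col grp=7
col: 1 vs 7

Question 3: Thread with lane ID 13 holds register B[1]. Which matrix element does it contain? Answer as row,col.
3,3

L=13→G=13>>2=3, T=13&3=1
[1]→row 1·2+1=3  col G=3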